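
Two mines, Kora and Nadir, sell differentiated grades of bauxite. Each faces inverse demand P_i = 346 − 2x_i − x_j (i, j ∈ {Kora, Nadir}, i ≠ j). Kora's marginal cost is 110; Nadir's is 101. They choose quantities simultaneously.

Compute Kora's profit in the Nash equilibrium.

Mine Kora's profit: π = x_{Kora}(346 − 2x_{Kora} − x_{Nadir}) − 110x_{Kora}.
∂π/∂x_{Kora} = 236 − 4x_{Kora} − x_{Nadir} = 0 ⇒ x_{Kora} = 59 − 0.25x_{Nadir}.
Similarly x_{Nadir} = 61.25 − 0.25x_{Kora}.
Substituting the second reaction function into the first: x_{Kora} = 59 − 0.25(61.25 − 0.25x_{Kora}), which gives 0.9375x_{Kora} = 43.6875 ⇒ x_{Kora} = 46.6.
Then x_{Nadir} = 61.25 − 0.25·46.6 = 49.6.
P_{Kora} = 346 − 2·46.6 − 49.6 = 203.2.
Profit = (203.2 − 110)·46.6 = 4343.12.

4343.12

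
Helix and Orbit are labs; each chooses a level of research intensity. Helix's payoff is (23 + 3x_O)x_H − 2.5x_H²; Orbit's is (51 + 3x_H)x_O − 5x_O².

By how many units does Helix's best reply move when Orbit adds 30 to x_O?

Expanding Helix's payoff: 23x_H + 3x_Ox_H − 2.5x_H².
∂π/∂x_H = 23 + 3x_O − 5x_H = 0, so x_H = 4.6 + 0.6x_O.
The reaction-function slope is 0.6, so a 30-unit rise in x_O moves x_H by 0.6 × 30 = 18. Helix's best response rises — the actions are strategic complements.

18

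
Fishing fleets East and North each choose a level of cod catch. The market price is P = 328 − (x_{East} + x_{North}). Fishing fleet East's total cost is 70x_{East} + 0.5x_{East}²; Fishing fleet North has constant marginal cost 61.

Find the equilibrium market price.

Fishing fleet East's profit: π = x_{East}(328 − (x_{East} + x_{North})) − 70x_{East} − 0.5x_{East}².
∂π/∂x_{East} = 258 − 3x_{East} − x_{North} = 0, so x_{East} = 86 − (1/3)x_{North}.
For North: ∂π/∂x_{North} = 267 − 2x_{North} − x_{East} = 0 ⇒ x_{North} = 133.5 − 0.5x_{East}.
Solving the two reaction functions simultaneously: (1 − (−1/3)(−0.5))x_{East} = 86 − (1/3)·133.5, so (5/6)x_{East} = 41.5 and x_{East} = 49.8.
Then x_{North} = 133.5 − 0.5·49.8 = 108.6.
Equilibrium price: P = 328 − 158.4 = 169.6.

169.6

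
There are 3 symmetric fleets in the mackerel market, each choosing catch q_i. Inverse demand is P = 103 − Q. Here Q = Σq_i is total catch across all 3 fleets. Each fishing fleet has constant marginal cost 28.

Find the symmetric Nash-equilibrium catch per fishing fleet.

A representative fishing fleet's profit is π_i = q_i(103 − Q) − 28q_i, with Q = q_i + Σ_{j≠i} q_j.
First-order condition: 75 − 2q_i − Σ_{j≠i} q_j = 0.
With identical fishing fleets, set every q_j = q: then 75 − 2q − 2q = 0, i.e. q = 75/4 = 18.75.

18.75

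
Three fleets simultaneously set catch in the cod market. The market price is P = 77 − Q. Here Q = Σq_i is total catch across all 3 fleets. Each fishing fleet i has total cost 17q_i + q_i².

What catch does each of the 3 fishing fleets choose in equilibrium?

10

A representative fishing fleet's profit is π_i = q_i(77 − Q) − 17q_i − q_i², with Q = q_i + Σ_{j≠i} q_j.
First-order condition: 60 − 4q_i − Σ_{j≠i} q_j = 0.
In a symmetric equilibrium every fishing fleet chooses the same q, so Σ_{j≠i} q_j = 2q. The condition becomes 60 − 6q = 0, giving q = 60/6 = 10.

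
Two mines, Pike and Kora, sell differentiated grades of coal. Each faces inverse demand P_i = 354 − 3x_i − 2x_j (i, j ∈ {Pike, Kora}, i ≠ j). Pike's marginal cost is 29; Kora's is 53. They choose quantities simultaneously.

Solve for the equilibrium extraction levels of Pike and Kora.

Mine Pike's profit: π = x_{Pike}(354 − 3x_{Pike} − 2x_{Kora}) − 29x_{Pike}.
∂π/∂x_{Pike} = 325 − 6x_{Pike} − 2x_{Kora} = 0 ⇒ x_{Pike} = 325/6 − (1/3)x_{Kora}.
Similarly x_{Kora} = 301/6 − (1/3)x_{Pike}.
Solving the two reaction functions simultaneously: (1 − (−1/3)(−1/3))x_{Pike} = 325/6 − (1/3)·(301/6), so (8/9)x_{Pike} = 337/9 and x_{Pike} = 42.125.
Then x_{Kora} = 301/6 − (1/3)·42.125 = 36.125.

42.125, 36.125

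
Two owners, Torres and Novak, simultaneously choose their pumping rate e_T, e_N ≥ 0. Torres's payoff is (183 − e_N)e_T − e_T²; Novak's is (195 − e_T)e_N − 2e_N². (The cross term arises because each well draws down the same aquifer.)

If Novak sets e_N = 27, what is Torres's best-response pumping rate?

Expanding Torres's payoff: 183e_T − e_Ne_T − e_T².
∂π/∂e_T = 183 − e_N − 2e_T = 0, so e_T = 91.5 − 0.5e_N.
At e_N = 27: e_T = 91.5 − 0.5·27 = 78.

78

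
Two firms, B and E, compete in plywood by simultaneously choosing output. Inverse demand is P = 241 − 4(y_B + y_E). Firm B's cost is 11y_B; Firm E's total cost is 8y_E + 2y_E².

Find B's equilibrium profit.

2088.49

Firm B's profit: π = y_B(241 − 4(y_B + y_E)) − 11y_B.
∂π/∂y_B = 230 − 8y_B − 4y_E = 0, so y_B = 28.75 − 0.5y_E.
For E: ∂π/∂y_E = 233 − 12y_E − 4y_B = 0 ⇒ y_E = 233/12 − (1/3)y_B.
Substituting the second reaction function into the first: y_B = 28.75 − 0.5(233/12 − (1/3)y_B), which gives (5/6)y_B = 457/24 ⇒ y_B = 22.85.
Then y_E = 233/12 − (1/3)·22.85 = 11.8.
Price P = 241 − 4·34.65 = 102.4.
B's profit: (102.4 − 11)·22.85 = 2088.49.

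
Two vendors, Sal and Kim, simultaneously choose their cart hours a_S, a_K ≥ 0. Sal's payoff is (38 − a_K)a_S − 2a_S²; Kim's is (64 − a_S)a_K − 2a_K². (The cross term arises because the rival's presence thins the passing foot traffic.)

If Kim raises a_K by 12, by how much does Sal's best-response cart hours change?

-3

Expanding Sal's payoff: 38a_S − a_Ka_S − 2a_S².
∂π/∂a_S = 38 − a_K − 4a_S = 0, so a_S = 9.5 − 0.25a_K.
The reaction-function slope is −0.25, so a 12-unit rise in a_K moves a_S by −0.25 × 12 = −3. Sal's best response falls — the actions are strategic substitutes.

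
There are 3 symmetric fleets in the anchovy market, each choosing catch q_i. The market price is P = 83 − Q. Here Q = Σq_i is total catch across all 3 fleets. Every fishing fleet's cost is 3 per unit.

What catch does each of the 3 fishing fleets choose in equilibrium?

A representative fishing fleet's profit is π_i = q_i(83 − Q) − 3q_i, with Q = q_i + Σ_{j≠i} q_j.
First-order condition: 80 − 2q_i − Σ_{j≠i} q_j = 0.
With identical fishing fleets, set every q_j = q: then 80 − 2q − 2q = 0, i.e. q = 80/4 = 20.

20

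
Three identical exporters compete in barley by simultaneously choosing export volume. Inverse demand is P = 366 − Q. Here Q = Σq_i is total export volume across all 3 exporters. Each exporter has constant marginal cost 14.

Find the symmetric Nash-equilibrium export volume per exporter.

88

A representative exporter's profit is π_i = q_i(366 − Q) − 14q_i, with Q = q_i + Σ_{j≠i} q_j.
First-order condition: 352 − 2q_i − Σ_{j≠i} q_j = 0.
Imposing symmetry (q_j = q for all j) turns Σ_{j≠i} q_j into 2q, so 352 = 4q and q = 88.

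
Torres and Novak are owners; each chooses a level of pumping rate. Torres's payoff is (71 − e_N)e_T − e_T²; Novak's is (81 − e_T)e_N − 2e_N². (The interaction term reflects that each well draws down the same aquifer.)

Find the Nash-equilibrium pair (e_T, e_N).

Expanding Torres's payoff: 71e_T − e_Ne_T − e_T².
∂π/∂e_T = 71 − e_N − 2e_T = 0, so e_T = 35.5 − 0.5e_N.
Likewise for Novak: e_N = 20.25 − 0.25e_T.
Substituting the second reaction function into the first: e_T = 35.5 − 0.5(20.25 − 0.25e_T), which gives 0.875e_T = 25.375 ⇒ e_T = 29.
Then e_N = 20.25 − 0.25·29 = 13.

29, 13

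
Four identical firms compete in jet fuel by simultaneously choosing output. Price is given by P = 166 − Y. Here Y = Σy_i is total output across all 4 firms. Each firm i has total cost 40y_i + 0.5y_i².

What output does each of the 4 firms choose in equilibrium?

21

A representative firm's profit is π_i = y_i(166 − Y) − 40y_i − 0.5y_i², with Y = y_i + Σ_{j≠i} y_j.
First-order condition: 126 − 3y_i − Σ_{j≠i} y_j = 0.
With identical firms, set every y_j = y: then 126 − 3y − 3y = 0, i.e. y = 126/6 = 21.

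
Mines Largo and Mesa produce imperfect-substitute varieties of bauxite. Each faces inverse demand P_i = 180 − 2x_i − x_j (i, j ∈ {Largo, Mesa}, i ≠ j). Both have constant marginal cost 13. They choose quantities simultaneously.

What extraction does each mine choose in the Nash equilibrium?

33.4

Mine Largo's profit: π = x_{Largo}(180 − 2x_{Largo} − x_{Mesa}) − 13x_{Largo}.
∂π/∂x_{Largo} = 167 − 4x_{Largo} − x_{Mesa} = 0 ⇒ x_{Largo} = 41.75 − 0.25x_{Mesa}.
By symmetry x_{Mesa} = x_{Largo}; substituting into the reaction function, 1.25x_{Largo} = 41.75 and x_{Largo} = 33.4.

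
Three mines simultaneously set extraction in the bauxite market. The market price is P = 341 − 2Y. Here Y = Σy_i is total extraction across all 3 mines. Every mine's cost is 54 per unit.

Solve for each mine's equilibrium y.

A representative mine's profit is π_i = y_i(341 − 2Y) − 54y_i, with Y = y_i + Σ_{j≠i} y_j.
First-order condition: 287 − 4y_i − 2Σ_{j≠i} y_j = 0.
With identical mines, set every y_j = y: then 287 − 4y − 4y = 0, i.e. y = 287/8 = 35.875.

35.875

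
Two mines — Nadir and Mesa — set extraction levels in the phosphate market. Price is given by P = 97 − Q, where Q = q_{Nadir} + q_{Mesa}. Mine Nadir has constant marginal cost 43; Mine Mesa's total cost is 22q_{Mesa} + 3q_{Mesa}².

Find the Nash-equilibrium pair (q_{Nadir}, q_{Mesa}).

Mine Nadir's profit: π = q_{Nadir}(97 − (q_{Nadir} + q_{Mesa})) − 43q_{Nadir}.
∂π/∂q_{Nadir} = 54 − 2q_{Nadir} − q_{Mesa} = 0, so q_{Nadir} = 27 − 0.5q_{Mesa}.
For Mesa: ∂π/∂q_{Mesa} = 75 − 8q_{Mesa} − q_{Nadir} = 0 ⇒ q_{Mesa} = 9.375 − 0.125q_{Nadir}.
Substituting the second reaction function into the first: q_{Nadir} = 27 − 0.5(9.375 − 0.125q_{Nadir}), which gives 0.9375q_{Nadir} = 22.3125 ⇒ q_{Nadir} = 23.8.
Then q_{Mesa} = 9.375 − 0.125·23.8 = 6.4.

23.8, 6.4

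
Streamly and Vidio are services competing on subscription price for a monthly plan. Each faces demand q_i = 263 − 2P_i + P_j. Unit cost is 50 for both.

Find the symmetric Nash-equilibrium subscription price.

121

Streamly's profit: π = (P_{Streamly} − 50)(263 − 2P_{Streamly} + P_{Vidio}).
∂π/∂P_{Streamly} = 363 − 4P_{Streamly} + P_{Vidio} = 0 ⇒ P_{Streamly} = 90.75 + 0.25P_{Vidio}.
By symmetry P_{Vidio} = P_{Streamly}; substituting into the reaction function, 0.75P_{Streamly} = 90.75 and P_{Streamly} = 121.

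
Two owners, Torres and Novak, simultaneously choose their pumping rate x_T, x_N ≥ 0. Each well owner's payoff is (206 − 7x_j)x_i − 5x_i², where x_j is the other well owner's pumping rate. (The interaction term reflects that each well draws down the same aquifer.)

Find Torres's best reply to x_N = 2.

19.2

Torres's payoff is (206 − 7x_N)x_T − 5x_T².
∂π/∂x_T = 206 − 7x_N − 10x_T = 0, so x_T = 20.6 − 0.7x_N.
At x_N = 2: x_T = 20.6 − 0.7·2 = 19.2.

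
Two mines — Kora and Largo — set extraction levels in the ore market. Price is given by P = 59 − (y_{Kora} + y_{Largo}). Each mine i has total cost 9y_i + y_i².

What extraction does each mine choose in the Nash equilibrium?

Mine Kora's profit: π = y_{Kora}(59 − (y_{Kora} + y_{Largo})) − 9y_{Kora} − y_{Kora}².
∂π/∂y_{Kora} = 50 − 4y_{Kora} − y_{Largo} = 0, so y_{Kora} = 12.5 − 0.25y_{Largo}.
Setting y_{Kora} = y_{Largo} in the reaction function: y_{Kora} = 12.5 − 0.25y_{Kora}, so y_{Kora} = 12.5 / 1.25 = 10.

10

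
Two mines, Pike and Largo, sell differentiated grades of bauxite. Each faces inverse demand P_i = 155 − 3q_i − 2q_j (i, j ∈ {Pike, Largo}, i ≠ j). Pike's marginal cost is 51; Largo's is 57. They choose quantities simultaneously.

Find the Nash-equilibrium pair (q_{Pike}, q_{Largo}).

13.375, 11.875

Mine Pike's profit: π = q_{Pike}(155 − 3q_{Pike} − 2q_{Largo}) − 51q_{Pike}.
∂π/∂q_{Pike} = 104 − 6q_{Pike} − 2q_{Largo} = 0 ⇒ q_{Pike} = 52/3 − (1/3)q_{Largo}.
Similarly q_{Largo} = 49/3 − (1/3)q_{Pike}.
Solving the two reaction functions simultaneously: (1 − (−1/3)(−1/3))q_{Pike} = 52/3 − (1/3)·(49/3), so (8/9)q_{Pike} = 107/9 and q_{Pike} = 13.375.
Then q_{Largo} = 49/3 − (1/3)·13.375 = 11.875.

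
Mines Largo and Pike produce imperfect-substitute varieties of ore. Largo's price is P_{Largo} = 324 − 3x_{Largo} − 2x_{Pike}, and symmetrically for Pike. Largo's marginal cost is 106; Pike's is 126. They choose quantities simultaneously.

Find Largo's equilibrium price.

191.5

Mine Largo's profit: π = x_{Largo}(324 − 3x_{Largo} − 2x_{Pike}) − 106x_{Largo}.
∂π/∂x_{Largo} = 218 − 6x_{Largo} − 2x_{Pike} = 0 ⇒ x_{Largo} = 109/3 − (1/3)x_{Pike}.
Similarly x_{Pike} = 33 − (1/3)x_{Largo}.
Solving the two reaction functions simultaneously: (1 − (−1/3)(−1/3))x_{Largo} = 109/3 − (1/3)·33, so (8/9)x_{Largo} = 76/3 and x_{Largo} = 28.5.
Then x_{Pike} = 33 − (1/3)·28.5 = 23.5.
P_{Largo} = 324 − 3·28.5 − 2·23.5 = 191.5.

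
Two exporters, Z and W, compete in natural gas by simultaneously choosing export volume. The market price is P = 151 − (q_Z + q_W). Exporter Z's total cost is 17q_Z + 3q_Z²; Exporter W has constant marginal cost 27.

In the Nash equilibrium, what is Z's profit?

Exporter Z's profit: π = q_Z(151 − (q_Z + q_W)) − 17q_Z − 3q_Z².
∂π/∂q_Z = 134 − 8q_Z − q_W = 0, so q_Z = 16.75 − 0.125q_W.
For W: ∂π/∂q_W = 124 − 2q_W − q_Z = 0 ⇒ q_W = 62 − 0.5q_Z.
Solving the two reaction functions simultaneously: (1 − (−0.125)(−0.5))q_Z = 16.75 − 0.125·62, so 0.9375q_Z = 9 and q_Z = 9.6.
Then q_W = 62 − 0.5·9.6 = 57.2.
Price P = 151 − 66.8 = 84.2.
Z's profit: (84.2 − 17)·9.6 − 3(9.6)² = 368.64.

368.64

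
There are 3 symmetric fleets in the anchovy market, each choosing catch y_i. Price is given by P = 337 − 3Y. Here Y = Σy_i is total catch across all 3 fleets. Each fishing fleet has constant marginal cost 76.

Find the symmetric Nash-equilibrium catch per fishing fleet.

A representative fishing fleet's profit is π_i = y_i(337 − 3Y) − 76y_i, with Y = y_i + Σ_{j≠i} y_j.
First-order condition: 261 − 6y_i − 3Σ_{j≠i} y_j = 0.
In a symmetric equilibrium every fishing fleet chooses the same y, so Σ_{j≠i} y_j = 2y. The condition becomes 261 − 12y = 0, giving y = 261/12 = 21.75.

21.75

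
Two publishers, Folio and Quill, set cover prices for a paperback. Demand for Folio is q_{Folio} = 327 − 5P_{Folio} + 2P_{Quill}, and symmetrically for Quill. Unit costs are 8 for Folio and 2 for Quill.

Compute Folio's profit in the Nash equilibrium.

Folio's profit: π = (P_{Folio} − 8)(327 − 5P_{Folio} + 2P_{Quill}).
∂π/∂P_{Folio} = 367 − 10P_{Folio} + 2P_{Quill} = 0 ⇒ P_{Folio} = 36.7 + 0.2P_{Quill}.
Similarly P_{Quill} = 33.7 + 0.2P_{Folio}.
Plugging P_{Quill} into Folio's best response: P_{Folio} = 36.7 + 0.2(33.7 + 0.2P_{Folio}) ⇒ 0.96P_{Folio} = 43.44, so P_{Folio} = 45.25.
Then P_{Quill} = 33.7 + 0.2·45.25 = 42.75.
q_{Folio} = 327 − 5·45.25 + 2·42.75 = 186.25.
Profit = (45.25 − 8)·186.25 = 6937.8125.

6937.8125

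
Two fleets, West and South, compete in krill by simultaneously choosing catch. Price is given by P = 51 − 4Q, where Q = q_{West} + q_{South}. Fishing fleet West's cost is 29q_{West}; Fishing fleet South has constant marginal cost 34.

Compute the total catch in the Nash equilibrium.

3.25

Fishing fleet West's profit: π = q_{West}(51 − 4(q_{West} + q_{South})) − 29q_{West}.
∂π/∂q_{West} = 22 − 8q_{West} − 4q_{South} = 0, so q_{West} = 2.75 − 0.5q_{South}.
By the same steps for South: q_{South} = 2.125 − 0.5q_{West}.
Substituting the second reaction function into the first: q_{West} = 2.75 − 0.5(2.125 − 0.5q_{West}), which gives 0.75q_{West} = 1.6875 ⇒ q_{West} = 2.25.
Then q_{South} = 2.125 − 0.5·2.25 = 1.
Total catch: 2.25 + 1 = 3.25.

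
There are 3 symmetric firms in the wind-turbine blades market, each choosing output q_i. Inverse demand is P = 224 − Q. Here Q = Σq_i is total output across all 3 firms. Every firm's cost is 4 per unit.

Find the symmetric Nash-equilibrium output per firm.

A representative firm's profit is π_i = q_i(224 − Q) − 4q_i, with Q = q_i + Σ_{j≠i} q_j.
First-order condition: 220 − 2q_i − Σ_{j≠i} q_j = 0.
With identical firms, set every q_j = q: then 220 − 2q − 2q = 0, i.e. q = 220/4 = 55.

55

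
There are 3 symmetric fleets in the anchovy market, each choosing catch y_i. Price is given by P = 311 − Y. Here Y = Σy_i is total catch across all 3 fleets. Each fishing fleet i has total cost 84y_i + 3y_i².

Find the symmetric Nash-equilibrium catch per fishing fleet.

22.7

A representative fishing fleet's profit is π_i = y_i(311 − Y) − 84y_i − 3y_i², with Y = y_i + Σ_{j≠i} y_j.
First-order condition: 227 − 8y_i − Σ_{j≠i} y_j = 0.
Imposing symmetry (y_j = y for all j) turns Σ_{j≠i} y_j into 2y, so 227 = 10y and y = 22.7.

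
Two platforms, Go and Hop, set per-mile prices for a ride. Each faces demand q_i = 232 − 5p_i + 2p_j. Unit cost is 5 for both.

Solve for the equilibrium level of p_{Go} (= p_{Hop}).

32.125

Go's profit: π = (p_{Go} − 5)(232 − 5p_{Go} + 2p_{Hop}).
∂π/∂p_{Go} = 257 − 10p_{Go} + 2p_{Hop} = 0 ⇒ p_{Go} = 25.7 + 0.2p_{Hop}.
By symmetry p_{Hop} = p_{Go}; substituting into the reaction function, 0.8p_{Go} = 25.7 and p_{Go} = 32.125.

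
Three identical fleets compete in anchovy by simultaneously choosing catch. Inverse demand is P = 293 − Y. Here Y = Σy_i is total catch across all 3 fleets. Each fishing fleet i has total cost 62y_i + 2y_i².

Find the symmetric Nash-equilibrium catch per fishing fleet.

28.875

A representative fishing fleet's profit is π_i = y_i(293 − Y) − 62y_i − 2y_i², with Y = y_i + Σ_{j≠i} y_j.
First-order condition: 231 − 6y_i − Σ_{j≠i} y_j = 0.
Imposing symmetry (y_j = y for all j) turns Σ_{j≠i} y_j into 2y, so 231 = 8y and y = 28.875.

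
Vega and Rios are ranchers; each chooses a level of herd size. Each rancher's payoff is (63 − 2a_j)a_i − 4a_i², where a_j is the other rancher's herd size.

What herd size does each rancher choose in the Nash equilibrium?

Vega's payoff is (63 − 2a_R)a_V − 4a_V².
∂π/∂a_V = 63 − 2a_R − 8a_V = 0, so a_V = 7.875 − 0.25a_R.
By symmetry a_R = a_V; substituting into the reaction function, 1.25a_V = 7.875 and a_V = 6.3.

6.3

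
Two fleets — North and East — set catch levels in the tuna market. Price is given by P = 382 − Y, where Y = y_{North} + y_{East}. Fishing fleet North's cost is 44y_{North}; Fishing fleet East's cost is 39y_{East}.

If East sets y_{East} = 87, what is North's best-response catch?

Fishing fleet North's profit: π = y_{North}(382 − (y_{North} + y_{East})) − 44y_{North}.
∂π/∂y_{North} = 338 − 2y_{North} − y_{East} = 0, so y_{North} = 169 − 0.5y_{East}.
At y_{East} = 87: y_{North} = 169 − 0.5·87 = 125.5.

125.5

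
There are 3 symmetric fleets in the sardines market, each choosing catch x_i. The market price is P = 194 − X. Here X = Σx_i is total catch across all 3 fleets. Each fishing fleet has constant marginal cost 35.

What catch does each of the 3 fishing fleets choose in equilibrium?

A representative fishing fleet's profit is π_i = x_i(194 − X) − 35x_i, with X = x_i + Σ_{j≠i} x_j.
First-order condition: 159 − 2x_i − Σ_{j≠i} x_j = 0.
Imposing symmetry (x_j = x for all j) turns Σ_{j≠i} x_j into 2x, so 159 = 4x and x = 39.75.

39.75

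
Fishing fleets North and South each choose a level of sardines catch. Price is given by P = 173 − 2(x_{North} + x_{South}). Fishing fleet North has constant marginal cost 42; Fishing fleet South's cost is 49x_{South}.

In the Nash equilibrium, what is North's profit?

Fishing fleet North's profit: π = x_{North}(173 − 2(x_{North} + x_{South})) − 42x_{North}.
∂π/∂x_{North} = 131 − 4x_{North} − 2x_{South} = 0, so x_{North} = 32.75 − 0.5x_{South}.
By the same steps for South: x_{South} = 31 − 0.5x_{North}.
Solving the two reaction functions simultaneously: (1 − (−0.5)(−0.5))x_{North} = 32.75 − 0.5·31, so 0.75x_{North} = 17.25 and x_{North} = 23.
Then x_{South} = 31 − 0.5·23 = 19.5.
Price P = 173 − 2·42.5 = 88.
North's profit: (88 − 42)·23 = 1058.

1058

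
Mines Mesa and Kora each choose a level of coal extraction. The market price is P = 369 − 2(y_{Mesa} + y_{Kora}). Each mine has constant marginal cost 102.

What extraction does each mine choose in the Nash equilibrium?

Mine Mesa's profit: π = y_{Mesa}(369 − 2(y_{Mesa} + y_{Kora})) − 102y_{Mesa}.
∂π/∂y_{Mesa} = 267 − 4y_{Mesa} − 2y_{Kora} = 0, so y_{Mesa} = 66.75 − 0.5y_{Kora}.
By symmetry y_{Kora} = y_{Mesa}; substituting into the reaction function, 1.5y_{Mesa} = 66.75 and y_{Mesa} = 44.5.

44.5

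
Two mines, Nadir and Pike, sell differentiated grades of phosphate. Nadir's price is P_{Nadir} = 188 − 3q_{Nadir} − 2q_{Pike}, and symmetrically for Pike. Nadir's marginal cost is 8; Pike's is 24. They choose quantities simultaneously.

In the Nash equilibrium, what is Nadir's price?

Mine Nadir's profit: π = q_{Nadir}(188 − 3q_{Nadir} − 2q_{Pike}) − 8q_{Nadir}.
∂π/∂q_{Nadir} = 180 − 6q_{Nadir} − 2q_{Pike} = 0 ⇒ q_{Nadir} = 30 − (1/3)q_{Pike}.
Similarly q_{Pike} = 82/3 − (1/3)q_{Nadir}.
Plugging q_{Pike} into Nadir's best response: q_{Nadir} = 30 − (1/3)(82/3 − (1/3)q_{Nadir}) ⇒ (8/9)q_{Nadir} = 188/9, so q_{Nadir} = 23.5.
Then q_{Pike} = 82/3 − (1/3)·23.5 = 19.5.
P_{Nadir} = 188 − 3·23.5 − 2·19.5 = 78.5.

78.5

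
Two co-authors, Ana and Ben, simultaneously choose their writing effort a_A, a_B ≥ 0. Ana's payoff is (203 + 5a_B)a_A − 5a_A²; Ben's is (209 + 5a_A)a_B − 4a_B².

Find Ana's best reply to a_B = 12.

26.3

Expanding Ana's payoff: 203a_A + 5a_Ba_A − 5a_A².
∂π/∂a_A = 203 + 5a_B − 10a_A = 0, so a_A = 20.3 + 0.5a_B.
At a_B = 12: a_A = 20.3 + 0.5·12 = 26.3.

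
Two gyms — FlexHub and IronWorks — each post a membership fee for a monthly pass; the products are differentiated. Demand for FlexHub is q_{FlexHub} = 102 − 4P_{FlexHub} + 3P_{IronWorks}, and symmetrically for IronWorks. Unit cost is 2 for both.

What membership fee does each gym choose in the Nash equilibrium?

22

FlexHub's profit: π = (P_{FlexHub} − 2)(102 − 4P_{FlexHub} + 3P_{IronWorks}).
∂π/∂P_{FlexHub} = 110 − 8P_{FlexHub} + 3P_{IronWorks} = 0 ⇒ P_{FlexHub} = 13.75 + 0.375P_{IronWorks}.
The game is symmetric, so in equilibrium P_{IronWorks} = P_{FlexHub}: the reaction function gives 0.625P_{FlexHub} = 13.75, hence P_{FlexHub} = 22.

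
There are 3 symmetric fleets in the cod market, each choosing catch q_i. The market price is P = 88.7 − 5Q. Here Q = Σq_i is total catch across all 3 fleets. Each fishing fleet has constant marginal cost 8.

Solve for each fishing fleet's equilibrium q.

A representative fishing fleet's profit is π_i = q_i(88.7 − 5Q) − 8q_i, with Q = q_i + Σ_{j≠i} q_j.
First-order condition: 80.7 − 10q_i − 5Σ_{j≠i} q_j = 0.
Imposing symmetry (q_j = q for all j) turns Σ_{j≠i} q_j into 2q, so 80.7 = 20q and q = 4.035.

4.035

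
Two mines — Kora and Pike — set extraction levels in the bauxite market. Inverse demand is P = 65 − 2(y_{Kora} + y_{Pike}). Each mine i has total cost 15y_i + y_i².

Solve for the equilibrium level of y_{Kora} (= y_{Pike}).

6.25

Mine Kora's profit: π = y_{Kora}(65 − 2(y_{Kora} + y_{Pike})) − 15y_{Kora} − y_{Kora}².
∂π/∂y_{Kora} = 50 − 6y_{Kora} − 2y_{Pike} = 0, so y_{Kora} = 25/3 − (1/3)y_{Pike}.
The game is symmetric, so in equilibrium y_{Pike} = y_{Kora}: the reaction function gives (4/3)y_{Kora} = 25/3, hence y_{Kora} = 6.25.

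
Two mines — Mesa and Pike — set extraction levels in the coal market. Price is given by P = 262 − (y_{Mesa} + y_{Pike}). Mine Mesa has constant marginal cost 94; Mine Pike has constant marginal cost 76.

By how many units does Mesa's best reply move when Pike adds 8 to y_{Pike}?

-4

Mine Mesa's profit: π = y_{Mesa}(262 − (y_{Mesa} + y_{Pike})) − 94y_{Mesa}.
∂π/∂y_{Mesa} = 168 − 2y_{Mesa} − y_{Pike} = 0, so y_{Mesa} = 84 − 0.5y_{Pike}.
The reaction-function slope is −0.5, so an 8-unit rise in y_{Pike} moves y_{Mesa} by −0.5 × 8 = −4. Mesa's best response falls — the actions are strategic substitutes.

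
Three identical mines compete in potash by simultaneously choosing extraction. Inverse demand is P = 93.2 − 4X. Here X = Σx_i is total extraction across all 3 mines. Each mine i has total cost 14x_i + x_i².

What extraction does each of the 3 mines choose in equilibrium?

A representative mine's profit is π_i = x_i(93.2 − 4X) − 14x_i − x_i², with X = x_i + Σ_{j≠i} x_j.
First-order condition: 79.2 − 10x_i − 4Σ_{j≠i} x_j = 0.
Imposing symmetry (x_j = x for all j) turns Σ_{j≠i} x_j into 2x, so 79.2 = 18x and x = 4.4.

4.4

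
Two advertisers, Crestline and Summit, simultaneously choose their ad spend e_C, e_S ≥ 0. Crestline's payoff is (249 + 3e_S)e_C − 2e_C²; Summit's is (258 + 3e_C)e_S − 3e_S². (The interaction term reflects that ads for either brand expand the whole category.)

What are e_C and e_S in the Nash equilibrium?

Expanding Crestline's payoff: 249e_C + 3e_Se_C − 2e_C².
∂π/∂e_C = 249 + 3e_S − 4e_C = 0, so e_C = 62.25 + 0.75e_S.
Likewise for Summit: e_S = 43 + 0.5e_C.
Substituting the second reaction function into the first: e_C = 62.25 + 0.75(43 + 0.5e_C), which gives 0.625e_C = 94.5 ⇒ e_C = 151.2.
Then e_S = 43 + 0.5·151.2 = 118.6.

151.2, 118.6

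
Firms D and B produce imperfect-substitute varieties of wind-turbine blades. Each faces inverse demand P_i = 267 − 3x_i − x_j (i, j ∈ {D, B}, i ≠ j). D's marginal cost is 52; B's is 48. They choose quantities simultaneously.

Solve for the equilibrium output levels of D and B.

Firm D's profit: π = x_D(267 − 3x_D − x_B) − 52x_D.
∂π/∂x_D = 215 − 6x_D − x_B = 0 ⇒ x_D = 215/6 − (1/6)x_B.
Similarly x_B = 36.5 − (1/6)x_D.
Plugging x_B into D's best response: x_D = 215/6 − (1/6)(36.5 − (1/6)x_D) ⇒ (35/36)x_D = 29.75, so x_D = 30.6.
Then x_B = 36.5 − (1/6)·30.6 = 31.4.

30.6, 31.4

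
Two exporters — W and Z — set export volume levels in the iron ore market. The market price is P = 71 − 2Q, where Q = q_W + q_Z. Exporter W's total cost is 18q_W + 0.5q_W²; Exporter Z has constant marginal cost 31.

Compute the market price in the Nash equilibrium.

42.75

Exporter W's profit: π = q_W(71 − 2(q_W + q_Z)) − 18q_W − 0.5q_W².
∂π/∂q_W = 53 − 5q_W − 2q_Z = 0, so q_W = 10.6 − 0.4q_Z.
For Z: ∂π/∂q_Z = 40 − 4q_Z − 2q_W = 0 ⇒ q_Z = 10 − 0.5q_W.
Solving the two reaction functions simultaneously: (1 − (−0.4)(−0.5))q_W = 10.6 − 0.4·10, so 0.8q_W = 6.6 and q_W = 8.25.
Then q_Z = 10 − 0.5·8.25 = 5.875.
Equilibrium price: P = 71 − 2·14.125 = 42.75.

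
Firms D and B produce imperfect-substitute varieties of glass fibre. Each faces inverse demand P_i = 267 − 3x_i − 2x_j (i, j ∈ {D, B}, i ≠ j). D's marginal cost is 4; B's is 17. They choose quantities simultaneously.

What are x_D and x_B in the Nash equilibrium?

33.6875, 30.4375

Firm D's profit: π = x_D(267 − 3x_D − 2x_B) − 4x_D.
∂π/∂x_D = 263 − 6x_D − 2x_B = 0 ⇒ x_D = 263/6 − (1/3)x_B.
Similarly x_B = 125/3 − (1/3)x_D.
Plugging x_B into D's best response: x_D = 263/6 − (1/3)(125/3 − (1/3)x_D) ⇒ (8/9)x_D = 539/18, so x_D = 33.6875.
Then x_B = 125/3 − (1/3)·33.6875 = 30.4375.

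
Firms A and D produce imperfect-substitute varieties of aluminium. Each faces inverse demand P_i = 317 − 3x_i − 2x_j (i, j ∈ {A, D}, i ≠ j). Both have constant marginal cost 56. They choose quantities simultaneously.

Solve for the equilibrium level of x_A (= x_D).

32.625

Firm A's profit: π = x_A(317 − 3x_A − 2x_D) − 56x_A.
∂π/∂x_A = 261 − 6x_A − 2x_D = 0 ⇒ x_A = 43.5 − (1/3)x_D.
The game is symmetric, so in equilibrium x_D = x_A: the reaction function gives (4/3)x_A = 43.5, hence x_A = 32.625.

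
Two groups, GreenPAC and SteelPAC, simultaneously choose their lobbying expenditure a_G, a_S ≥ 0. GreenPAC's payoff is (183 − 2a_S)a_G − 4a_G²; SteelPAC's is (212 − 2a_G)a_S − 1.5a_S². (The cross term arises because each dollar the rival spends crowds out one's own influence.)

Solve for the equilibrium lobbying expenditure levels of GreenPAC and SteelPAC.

6.25, 66.5

Expanding GreenPAC's payoff: 183a_G − 2a_Sa_G − 4a_G².
∂π/∂a_G = 183 − 2a_S − 8a_G = 0, so a_G = 22.875 − 0.25a_S.
Likewise for SteelPAC: a_S = 212/3 − (2/3)a_G.
Substituting the second reaction function into the first: a_G = 22.875 − 0.25(212/3 − (2/3)a_G), which gives (5/6)a_G = 125/24 ⇒ a_G = 6.25.
Then a_S = 212/3 − (2/3)·6.25 = 66.5.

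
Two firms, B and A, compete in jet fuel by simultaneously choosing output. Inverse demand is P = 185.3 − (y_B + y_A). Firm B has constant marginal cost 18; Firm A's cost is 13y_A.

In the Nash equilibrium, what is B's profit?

Firm B's profit: π = y_B(185.3 − (y_B + y_A)) − 18y_B.
∂π/∂y_B = 167.3 − 2y_B − y_A = 0, so y_B = 83.65 − 0.5y_A.
By the same steps for A: y_A = 86.15 − 0.5y_B.
Solving the two reaction functions simultaneously: (1 − (−0.5)(−0.5))y_B = 83.65 − 0.5·86.15, so 0.75y_B = 40.575 and y_B = 54.1.
Then y_A = 86.15 − 0.5·54.1 = 59.1.
Price P = 185.3 − 113.2 = 72.1.
B's profit: (72.1 − 18)·54.1 = 2926.81.

2926.81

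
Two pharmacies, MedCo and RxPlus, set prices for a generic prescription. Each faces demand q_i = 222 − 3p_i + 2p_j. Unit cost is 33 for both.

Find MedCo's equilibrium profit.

MedCo's profit: π = (p_{MedCo} − 33)(222 − 3p_{MedCo} + 2p_{RxPlus}).
∂π/∂p_{MedCo} = 321 − 6p_{MedCo} + 2p_{RxPlus} = 0 ⇒ p_{MedCo} = 53.5 + (1/3)p_{RxPlus}.
Setting p_{MedCo} = p_{RxPlus} in the reaction function: p_{MedCo} = 53.5 + (1/3)p_{MedCo}, so p_{MedCo} = 53.5 / (2/3) = 80.25.
q_{MedCo} = 222 − 3·80.25 + 2·80.25 = 141.75.
Profit = (80.25 − 33)·141.75 = 6697.6875.

6697.6875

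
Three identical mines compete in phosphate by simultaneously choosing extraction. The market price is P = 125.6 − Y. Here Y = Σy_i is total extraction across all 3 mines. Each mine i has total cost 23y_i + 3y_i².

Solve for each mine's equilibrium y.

A representative mine's profit is π_i = y_i(125.6 − Y) − 23y_i − 3y_i², with Y = y_i + Σ_{j≠i} y_j.
First-order condition: 102.6 − 8y_i − Σ_{j≠i} y_j = 0.
Imposing symmetry (y_j = y for all j) turns Σ_{j≠i} y_j into 2y, so 102.6 = 10y and y = 10.26.

10.26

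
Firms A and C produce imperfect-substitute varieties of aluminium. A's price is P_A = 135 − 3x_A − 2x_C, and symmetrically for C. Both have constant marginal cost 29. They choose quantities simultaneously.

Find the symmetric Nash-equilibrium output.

Firm A's profit: π = x_A(135 − 3x_A − 2x_C) − 29x_A.
∂π/∂x_A = 106 − 6x_A − 2x_C = 0 ⇒ x_A = 53/3 − (1/3)x_C.
The game is symmetric, so in equilibrium x_C = x_A: the reaction function gives (4/3)x_A = 53/3, hence x_A = 13.25.

13.25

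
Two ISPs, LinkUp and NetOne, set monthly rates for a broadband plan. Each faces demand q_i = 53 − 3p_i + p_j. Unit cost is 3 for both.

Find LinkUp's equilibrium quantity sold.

LinkUp's profit: π = (p_{LinkUp} − 3)(53 − 3p_{LinkUp} + p_{NetOne}).
∂π/∂p_{LinkUp} = 62 − 6p_{LinkUp} + p_{NetOne} = 0 ⇒ p_{LinkUp} = 31/3 + (1/6)p_{NetOne}.
By symmetry p_{NetOne} = p_{LinkUp}; substituting into the reaction function, (5/6)p_{LinkUp} = 31/3 and p_{LinkUp} = 12.4.
q_{LinkUp} = 53 − 3·12.4 + 12.4 = 28.2.

28.2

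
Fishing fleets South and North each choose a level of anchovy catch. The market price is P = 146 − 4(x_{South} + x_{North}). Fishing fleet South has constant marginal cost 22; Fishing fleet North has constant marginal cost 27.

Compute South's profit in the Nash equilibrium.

462.25

Fishing fleet South's profit: π = x_{South}(146 − 4(x_{South} + x_{North})) − 22x_{South}.
∂π/∂x_{South} = 124 − 8x_{South} − 4x_{North} = 0, so x_{South} = 15.5 − 0.5x_{North}.
By the same steps for North: x_{North} = 14.875 − 0.5x_{South}.
Substituting the second reaction function into the first: x_{South} = 15.5 − 0.5(14.875 − 0.5x_{South}), which gives 0.75x_{South} = 8.0625 ⇒ x_{South} = 10.75.
Then x_{North} = 14.875 − 0.5·10.75 = 9.5.
Price P = 146 − 4·20.25 = 65.
South's profit: (65 − 22)·10.75 = 462.25.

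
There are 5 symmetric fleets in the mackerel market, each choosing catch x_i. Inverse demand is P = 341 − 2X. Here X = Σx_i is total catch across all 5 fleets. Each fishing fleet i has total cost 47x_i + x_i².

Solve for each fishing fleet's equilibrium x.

A representative fishing fleet's profit is π_i = x_i(341 − 2X) − 47x_i − x_i², with X = x_i + Σ_{j≠i} x_j.
First-order condition: 294 − 6x_i − 2Σ_{j≠i} x_j = 0.
Imposing symmetry (x_j = x for all j) turns Σ_{j≠i} x_j into 4x, so 294 = 14x and x = 21.

21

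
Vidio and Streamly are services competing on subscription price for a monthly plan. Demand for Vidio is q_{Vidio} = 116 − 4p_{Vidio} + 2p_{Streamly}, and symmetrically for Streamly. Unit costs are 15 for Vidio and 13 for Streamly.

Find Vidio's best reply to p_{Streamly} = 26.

Vidio's profit: π = (p_{Vidio} − 15)(116 − 4p_{Vidio} + 2p_{Streamly}).
∂π/∂p_{Vidio} = 176 − 8p_{Vidio} + 2p_{Streamly} = 0 ⇒ p_{Vidio} = 22 + 0.25p_{Streamly}.
At p_{Streamly} = 26: p_{Vidio} = 22 + 0.25·26 = 28.5.

28.5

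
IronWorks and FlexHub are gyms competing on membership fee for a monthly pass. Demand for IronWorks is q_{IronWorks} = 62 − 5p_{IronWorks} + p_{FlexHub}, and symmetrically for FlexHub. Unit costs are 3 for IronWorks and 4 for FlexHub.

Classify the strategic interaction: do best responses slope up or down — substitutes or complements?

strategic complements

IronWorks's profit: π = (p_{IronWorks} − 3)(62 − 5p_{IronWorks} + p_{FlexHub}).
∂π/∂p_{IronWorks} = 77 − 10p_{IronWorks} + p_{FlexHub} = 0 ⇒ p_{IronWorks} = 7.7 + 0.1p_{FlexHub}.
The best-response slope dp_{IronWorks}/dp_{FlexHub} = 0.1 > 0: the reaction function is upward-sloping, so the choices are strategic complements.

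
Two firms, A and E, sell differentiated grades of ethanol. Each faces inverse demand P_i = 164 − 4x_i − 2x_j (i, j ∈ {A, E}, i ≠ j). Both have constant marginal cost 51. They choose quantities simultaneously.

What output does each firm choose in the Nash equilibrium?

Firm A's profit: π = x_A(164 − 4x_A − 2x_E) − 51x_A.
∂π/∂x_A = 113 − 8x_A − 2x_E = 0 ⇒ x_A = 14.125 − 0.25x_E.
Setting x_A = x_E in the reaction function: x_A = 14.125 − 0.25x_A, so x_A = 14.125 / 1.25 = 11.3.

11.3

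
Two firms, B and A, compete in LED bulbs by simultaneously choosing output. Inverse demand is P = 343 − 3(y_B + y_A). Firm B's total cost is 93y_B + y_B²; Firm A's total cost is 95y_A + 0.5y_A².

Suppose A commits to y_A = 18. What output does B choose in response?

Firm B's profit: π = y_B(343 − 3(y_B + y_A)) − 93y_B − y_B².
∂π/∂y_B = 250 − 8y_B − 3y_A = 0, so y_B = 31.25 − 0.375y_A.
At y_A = 18: y_B = 31.25 − 0.375·18 = 24.5.

24.5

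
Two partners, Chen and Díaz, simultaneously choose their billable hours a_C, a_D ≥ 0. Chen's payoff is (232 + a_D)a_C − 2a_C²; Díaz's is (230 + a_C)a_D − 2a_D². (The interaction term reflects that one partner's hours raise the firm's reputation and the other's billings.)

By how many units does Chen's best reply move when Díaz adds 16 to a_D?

4

Expanding Chen's payoff: 232a_C + a_Da_C − 2a_C².
∂π/∂a_C = 232 + a_D − 4a_C = 0, so a_C = 58 + 0.25a_D.
The reaction-function slope is 0.25, so a 16-unit rise in a_D moves a_C by 0.25 × 16 = 4. Chen's best response rises — the actions are strategic complements.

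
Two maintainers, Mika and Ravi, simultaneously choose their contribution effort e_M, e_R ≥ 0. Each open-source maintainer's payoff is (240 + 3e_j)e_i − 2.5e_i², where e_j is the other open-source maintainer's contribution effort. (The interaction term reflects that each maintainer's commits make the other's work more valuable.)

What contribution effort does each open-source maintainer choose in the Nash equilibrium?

Mika's payoff is (240 + 3e_R)e_M − 2.5e_M².
∂π/∂e_M = 240 + 3e_R − 5e_M = 0, so e_M = 48 + 0.6e_R.
Setting e_M = e_R in the reaction function: e_M = 48 + 0.6e_M, so e_M = 48 / 0.4 = 120.

120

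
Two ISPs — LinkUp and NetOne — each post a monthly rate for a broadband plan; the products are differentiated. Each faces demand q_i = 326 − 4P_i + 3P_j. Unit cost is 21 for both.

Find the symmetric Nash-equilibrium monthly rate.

82

LinkUp's profit: π = (P_{LinkUp} − 21)(326 − 4P_{LinkUp} + 3P_{NetOne}).
∂π/∂P_{LinkUp} = 410 − 8P_{LinkUp} + 3P_{NetOne} = 0 ⇒ P_{LinkUp} = 51.25 + 0.375P_{NetOne}.
Setting P_{LinkUp} = P_{NetOne} in the reaction function: P_{LinkUp} = 51.25 + 0.375P_{LinkUp}, so P_{LinkUp} = 51.25 / 0.625 = 82.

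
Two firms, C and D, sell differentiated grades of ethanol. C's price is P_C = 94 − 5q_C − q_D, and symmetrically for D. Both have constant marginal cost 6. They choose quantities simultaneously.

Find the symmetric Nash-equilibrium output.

Firm C's profit: π = q_C(94 − 5q_C − q_D) − 6q_C.
∂π/∂q_C = 88 − 10q_C − q_D = 0 ⇒ q_C = 8.8 − 0.1q_D.
The game is symmetric, so in equilibrium q_D = q_C: the reaction function gives 1.1q_C = 8.8, hence q_C = 8.

8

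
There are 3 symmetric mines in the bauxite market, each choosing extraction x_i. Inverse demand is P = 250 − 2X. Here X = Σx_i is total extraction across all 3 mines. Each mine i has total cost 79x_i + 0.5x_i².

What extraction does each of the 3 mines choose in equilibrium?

A representative mine's profit is π_i = x_i(250 − 2X) − 79x_i − 0.5x_i², with X = x_i + Σ_{j≠i} x_j.
First-order condition: 171 − 5x_i − 2Σ_{j≠i} x_j = 0.
With identical mines, set every x_j = x: then 171 − 5x − 4x = 0, i.e. x = 171/9 = 19.

19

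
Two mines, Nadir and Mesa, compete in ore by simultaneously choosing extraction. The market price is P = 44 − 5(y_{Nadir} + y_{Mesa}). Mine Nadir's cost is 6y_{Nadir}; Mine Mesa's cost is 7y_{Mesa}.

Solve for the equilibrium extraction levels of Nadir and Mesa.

2.6, 2.4

Mine Nadir's profit: π = y_{Nadir}(44 − 5(y_{Nadir} + y_{Mesa})) − 6y_{Nadir}.
∂π/∂y_{Nadir} = 38 − 10y_{Nadir} − 5y_{Mesa} = 0, so y_{Nadir} = 3.8 − 0.5y_{Mesa}.
By the same steps for Mesa: y_{Mesa} = 3.7 − 0.5y_{Nadir}.
Solving the two reaction functions simultaneously: (1 − (−0.5)(−0.5))y_{Nadir} = 3.8 − 0.5·3.7, so 0.75y_{Nadir} = 1.95 and y_{Nadir} = 2.6.
Then y_{Mesa} = 3.7 − 0.5·2.6 = 2.4.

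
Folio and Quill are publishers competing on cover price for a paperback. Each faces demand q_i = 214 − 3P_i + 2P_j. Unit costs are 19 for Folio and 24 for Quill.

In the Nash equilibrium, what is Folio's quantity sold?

149.0625

Folio's profit: π = (P_{Folio} − 19)(214 − 3P_{Folio} + 2P_{Quill}).
∂π/∂P_{Folio} = 271 − 6P_{Folio} + 2P_{Quill} = 0 ⇒ P_{Folio} = 271/6 + (1/3)P_{Quill}.
Similarly P_{Quill} = 143/3 + (1/3)P_{Folio}.
Plugging P_{Quill} into Folio's best response: P_{Folio} = 271/6 + (1/3)(143/3 + (1/3)P_{Folio}) ⇒ (8/9)P_{Folio} = 1099/18, so P_{Folio} = 68.6875.
Then P_{Quill} = 143/3 + (1/3)·68.6875 = 70.5625.
q_{Folio} = 214 − 3·68.6875 + 2·70.5625 = 149.0625.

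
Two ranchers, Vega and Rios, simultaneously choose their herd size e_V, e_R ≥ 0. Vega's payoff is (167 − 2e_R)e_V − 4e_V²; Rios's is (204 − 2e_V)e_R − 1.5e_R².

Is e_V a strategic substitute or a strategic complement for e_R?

strategic substitutes

Expanding Vega's payoff: 167e_V − 2e_Re_V − 4e_V².
∂π/∂e_V = 167 − 2e_R − 8e_V = 0, so e_V = 20.875 − 0.25e_R.
The best-response slope de_V/de_R = −0.25 < 0: the reaction function is downward-sloping, so the choices are strategic substitutes.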